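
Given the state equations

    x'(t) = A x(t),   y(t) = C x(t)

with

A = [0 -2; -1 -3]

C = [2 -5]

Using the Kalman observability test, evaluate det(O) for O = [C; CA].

CA = [[5, 11]]
Observability matrix O = [C; CA] = [[2, -5], [5, 11]]
det(O) = 2·11 - (-5)·5 = 22 - (-25) = 47
Since det(O) ≠ 0, rank(O) = 2 and the system is completely observable.

47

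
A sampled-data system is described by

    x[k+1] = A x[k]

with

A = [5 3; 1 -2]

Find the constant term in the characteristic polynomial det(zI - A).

-13

For a 2×2 matrix, det(zI - A) = z^2 - (tr A)z + det A.
tr A = 3, det A = -13.
So p(z) = z^2 - 3z - 13.
The constant term is -13.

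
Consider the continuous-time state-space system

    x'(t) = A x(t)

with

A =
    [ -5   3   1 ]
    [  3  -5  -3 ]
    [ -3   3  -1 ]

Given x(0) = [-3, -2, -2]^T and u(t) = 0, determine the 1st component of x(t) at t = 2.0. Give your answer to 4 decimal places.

-0.0199

det(sI - A) = s^3 - (tr A)s^2 + (M11 + M22 + M33)s - det A, where Mii is the 2×2 principal minor of A obtained by deleting row i and column i.
tr A = (-5) + (-5) + (-1) = -11; M11 = (-5)·(-1) - (-3)·3 = 5 - (-9) = 14; M22 = (-5)·(-1) - 1·(-3) = 5 - (-3) = 8; M33 = (-5)·(-5) - 3·3 = 25 - 9 = 16; sum of minors = 38.
det A = (-5)·((-5)·(-1) - (-3)·3) - 3·(3·(-1) - (-3)·(-3)) + 1·(3·3 - (-5)·(-3)) = (-5)·14 - 3·(-12) + 1·(-6) = -40.
So p(s) = det(sI - A) = s^3 + 11s^2 + 38s + 40.
Rational-root test: any integer root divides 40. Testing small divisors, s = -2 works: p(-2) = -8 + 44 + (-76) + 40 = 0, so (s + 2) is a factor.
Dividing, p(s) = (s + 2)(s^2 + 9s + 20).
Factor s^2 + 9s + 20: two numbers with sum -9 and product 20 are -4 and -5, so s^2 + 9s + 20 = (s + 4)(s + 5).
Hence p(s) = (s + 2) (s + 4) (s + 5), with roots -5, -4, -2.
The eigenvalues -5, -4, -2 are distinct and real, so A is diagonalisable and x(t) = e^{At} x(0) = V diag(e^{λ_i t}) V^{-1} x(0), where the columns of V are the eigenvectors.
λ = -5: A - (-5)I = [[0, 3, 1], [3, 0, -3], [-3, 3, 4]]. v must be orthogonal to every row; (row 1) × (row 2) = [-9, 3, -9], so take v_1 = [-3, 1, -3]^T.
λ = -4: A - (-4)I = [[-1, 3, 1], [3, -1, -3], [-3, 3, 3]]. v must be orthogonal to every row; (row 1) × (row 2) = [-8, 0, -8], so take v_2 = [-1, 0, -1]^T.
λ = -2: A - (-2)I = [[-3, 3, 1], [3, -3, -3], [-3, 3, 1]]. v must be orthogonal to every row; (row 1) × (row 2) = [-6, -6, 0], so take v_3 = [-1, -1, 0]^T.
V = [v_1 v_2 v_3] = [[-3, -1, -1], [1, 0, -1], [-3, -1, 0]] has det V = 1, so V^{-1} = adj(V)/det V = [[-1, 1, 1], [3, -3, -4], [-1, 0, 1]].
Modal coordinates z(0) = V^{-1} x(0): (-1)·(-3) + 1·(-2) + 1·(-2) = -1; 3·(-3) + (-3)·(-2) + (-4)·(-2) = 5; (-1)·(-3) + 0·(-2) + 1·(-2) = 1; so z(0) = [-1, 5, 1]^T.
x_1(t) = Σ_i (v_i)_1 · z_i(0) · e^{λ_i t} (row 1 of V times the modal terms).
x_1(2.0) = (-3)·(-1)·e^{-5·2.0} + (-1)·5·e^{-4·2.0} + (-1)·1·e^{-2·2.0} = 3·0.000045 + (-5)·0.000335 + (-1)·0.018316 = -0.0199.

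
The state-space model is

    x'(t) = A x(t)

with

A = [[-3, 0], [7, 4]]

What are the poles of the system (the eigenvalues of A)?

det(sI - A) = s^2 - (tr A)s + det A, with tr A = (-3) + 4 = 1 and det A = (-3)·4 - 0·7 = -12 - 0 = -12.
So p(s) = det(sI - A) = s^2 - s - 12.
Factor s^2 - s - 12: two numbers with sum 1 and product -12 are 4 and -3, so s^2 - s - 12 = (s - 4)(s + 3).
Hence p(s) = (s - 4) (s + 3), with roots -3, 4.
At least one eigenvalue has non-negative real part, so the system is not asymptotically stable.

-3, 4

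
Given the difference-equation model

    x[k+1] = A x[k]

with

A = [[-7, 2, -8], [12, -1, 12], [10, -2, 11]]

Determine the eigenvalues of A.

-1, 1, 3

det(zI - A) = z^3 - (tr A)z^2 + (M11 + M22 + M33)z - det A, where Mii is the 2×2 principal minor of A obtained by deleting row i and column i.
tr A = (-7) + (-1) + 11 = 3; M11 = (-1)·11 - 12·(-2) = -11 - (-24) = 13; M22 = (-7)·11 - (-8)·10 = -77 - (-80) = 3; M33 = (-7)·(-1) - 2·12 = 7 - 24 = -17; sum of minors = -1.
det A = (-7)·((-1)·11 - 12·(-2)) - 2·(12·11 - 12·10) + (-8)·(12·(-2) - (-1)·10) = (-7)·13 - 2·12 + (-8)·(-14) = -3.
So p(z) = det(zI - A) = z^3 - 3z^2 - z + 3.
Rational-root test: any integer root divides 3. Testing small divisors, z = -1 works: p(-1) = -1 + (-3) + 1 + 3 = 0, so (z + 1) is a factor.
Dividing, p(z) = (z + 1)(z^2 - 4z + 3).
Factor z^2 - 4z + 3: two numbers with sum 4 and product 3 are 3 and 1, so z^2 - 4z + 3 = (z - 3)(z - 1).
Hence p(z) = (z - 3) (z - 1) (z + 1), with roots -1, 1, 3.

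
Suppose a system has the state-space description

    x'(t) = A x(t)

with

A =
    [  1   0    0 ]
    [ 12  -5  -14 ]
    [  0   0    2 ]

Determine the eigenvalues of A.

-5, 1, 2

det(sI - A) = s^3 - (tr A)s^2 + (M11 + M22 + M33)s - det A, where Mii is the 2×2 principal minor of A obtained by deleting row i and column i.
tr A = 1 + (-5) + 2 = -2; M11 = (-5)·2 - (-14)·0 = -10 - 0 = -10; M22 = 1·2 - 0·0 = 2 - 0 = 2; M33 = 1·(-5) - 0·12 = -5 - 0 = -5; sum of minors = -13.
det A = 1·((-5)·2 - (-14)·0) - 0·(12·2 - (-14)·0) + 0·(12·0 - (-5)·0) = 1·(-10) - 0·24 + 0·0 = -10.
So p(s) = det(sI - A) = s^3 + 2s^2 - 13s + 10.
Rational-root test: any integer root divides 10. Testing small divisors, s = 1 works: p(1) = 1 + 2 + (-13) + 10 = 0, so (s - 1) is a factor.
Dividing, p(s) = (s - 1)(s^2 + 3s - 10).
Factor s^2 + 3s - 10: two numbers with sum -3 and product -10 are 2 and -5, so s^2 + 3s - 10 = (s - 2)(s + 5).
Hence p(s) = (s - 2) (s - 1) (s + 5), with roots -5, 1, 2.
At least one eigenvalue has non-negative real part, so the system is not asymptotically stable.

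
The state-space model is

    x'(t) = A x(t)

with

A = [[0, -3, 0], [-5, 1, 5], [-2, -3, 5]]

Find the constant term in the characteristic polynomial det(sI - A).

Expand det(sI - A) for the 3×3 matrix.
p(s) = s^3 - 6s^2 + 5s + 45.
(Check: constant term = det(-A) = (-1)^3 det A = 45; coefficient of s^2 = -tr A = -6.)
The constant term is 45.

45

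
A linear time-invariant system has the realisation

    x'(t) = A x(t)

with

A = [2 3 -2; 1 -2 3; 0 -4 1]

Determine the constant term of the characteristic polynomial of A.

Expand det(sI - A) for the 3×3 matrix.
p(s) = s^3 - s^2 + 5s - 25.
(Check: constant term = det(-A) = (-1)^3 det A = -25; coefficient of s^2 = -tr A = -1.)
The constant term is -25.

-25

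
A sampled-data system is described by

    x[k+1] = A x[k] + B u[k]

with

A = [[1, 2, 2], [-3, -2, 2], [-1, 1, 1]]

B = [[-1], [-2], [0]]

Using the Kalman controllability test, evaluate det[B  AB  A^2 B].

AB = [[-5], [7], [-1]]
A^2B = [[7], [-1], [11]]
Controllability matrix C = [B  AB  A^2B] = [[-1, -5, 7], [-2, 7, -1], [0, -1, 11]]
Expanding along the first row, det(C) = (-1)·(7·11 - (-1)·(-1)) - (-5)·((-2)·11 - (-1)·0) + 7·((-2)·(-1) - 7·0) = (-1)·76 - (-5)·(-22) + 7·2 = -172
Since det(C) ≠ 0, rank(C) = 3 and the system is completely controllable.

-172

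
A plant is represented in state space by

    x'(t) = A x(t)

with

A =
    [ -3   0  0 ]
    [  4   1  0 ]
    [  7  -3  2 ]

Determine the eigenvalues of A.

-3, 1, 2

det(sI - A) = s^3 - (tr A)s^2 + (M11 + M22 + M33)s - det A, where Mii is the 2×2 principal minor of A obtained by deleting row i and column i.
tr A = (-3) + 1 + 2 = 0; M11 = 1·2 - 0·(-3) = 2 - 0 = 2; M22 = (-3)·2 - 0·7 = -6 - 0 = -6; M33 = (-3)·1 - 0·4 = -3 - 0 = -3; sum of minors = -7.
det A = (-3)·(1·2 - 0·(-3)) - 0·(4·2 - 0·7) + 0·(4·(-3) - 1·7) = (-3)·2 - 0·8 + 0·(-19) = -6.
So p(s) = det(sI - A) = s^3 - 7s + 6.
Rational-root test: any integer root divides 6. Testing small divisors, s = 1 works: p(1) = 1 + 0 + (-7) + 6 = 0, so (s - 1) is a factor.
Dividing, p(s) = (s - 1)(s^2 + s - 6).
Factor s^2 + s - 6: two numbers with sum -1 and product -6 are 2 and -3, so s^2 + s - 6 = (s - 2)(s + 3).
Hence p(s) = (s - 2) (s - 1) (s + 3), with roots -3, 1, 2.
At least one eigenvalue has non-negative real part, so the system is not asymptotically stable.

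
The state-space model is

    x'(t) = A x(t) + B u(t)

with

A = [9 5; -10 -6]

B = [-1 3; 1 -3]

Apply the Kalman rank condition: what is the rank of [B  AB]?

1

AB = [[-4, 12], [4, -12]]
Controllability matrix C = [B  AB] = [[-1, 3, -4, 12], [1, -3, 4, -12]]
Every column of C is a scalar multiple of column 1 = [-1, 1] (multipliers 1, -3, 4, -12), so the columns span a one-dimensional space.
C ≠ 0, hence rank(C) = 1.
rank(C) = 1 < n = 2, so the pair (A, B) is not completely controllable.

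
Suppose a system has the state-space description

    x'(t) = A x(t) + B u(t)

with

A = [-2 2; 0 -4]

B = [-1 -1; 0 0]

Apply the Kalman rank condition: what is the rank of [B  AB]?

1

AB = [[2, 2], [0, 0]]
Controllability matrix C = [B  AB] = [[-1, -1, 2, 2], [0, 0, 0, 0]]
Every column of C is a scalar multiple of column 1 = [-1, 0] (multipliers 1, 1, -2, -2), so the columns span a one-dimensional space.
C ≠ 0, hence rank(C) = 1.
rank(C) = 1 < n = 2, so the pair (A, B) is not completely controllable.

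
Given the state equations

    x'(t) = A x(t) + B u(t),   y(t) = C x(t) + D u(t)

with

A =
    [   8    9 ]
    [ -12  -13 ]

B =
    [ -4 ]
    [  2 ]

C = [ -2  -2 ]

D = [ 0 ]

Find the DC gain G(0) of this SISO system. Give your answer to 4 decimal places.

1.0000

G(0) = C(-A)^{-1}B + D = -C A^{-1} B + D.
det A = 4, so A^{-1} = (1/4)·adj(A) = [[-13/4, -9/4], [3, 2]]
A^{-1} B = [17/2, -8]^T
C A^{-1} B = -1
G(0) = D - C A^{-1} B = 0 - (-1) = 1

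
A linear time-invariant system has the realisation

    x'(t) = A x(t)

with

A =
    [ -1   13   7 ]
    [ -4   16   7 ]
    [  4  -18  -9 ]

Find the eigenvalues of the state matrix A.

-2, 3, 5

det(sI - A) = s^3 - (tr A)s^2 + (M11 + M22 + M33)s - det A, where Mii is the 2×2 principal minor of A obtained by deleting row i and column i.
tr A = (-1) + 16 + (-9) = 6; M11 = 16·(-9) - 7·(-18) = -144 - (-126) = -18; M22 = (-1)·(-9) - 7·4 = 9 - 28 = -19; M33 = (-1)·16 - 13·(-4) = -16 - (-52) = 36; sum of minors = -1.
det A = (-1)·(16·(-9) - 7·(-18)) - 13·((-4)·(-9) - 7·4) + 7·((-4)·(-18) - 16·4) = (-1)·(-18) - 13·8 + 7·8 = -30.
So p(s) = det(sI - A) = s^3 - 6s^2 - s + 30.
Rational-root test: any integer root divides 30. Testing small divisors, s = -2 works: p(-2) = -8 + (-24) + 2 + 30 = 0, so (s + 2) is a factor.
Dividing, p(s) = (s + 2)(s^2 - 8s + 15).
Factor s^2 - 8s + 15: two numbers with sum 8 and product 15 are 5 and 3, so s^2 - 8s + 15 = (s - 5)(s - 3).
Hence p(s) = (s - 5) (s - 3) (s + 2), with roots -2, 3, 5.
At least one eigenvalue has non-negative real part, so the system is not asymptotically stable.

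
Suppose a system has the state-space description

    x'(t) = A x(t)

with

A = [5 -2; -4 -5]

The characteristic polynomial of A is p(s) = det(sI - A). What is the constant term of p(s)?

-33

For a 2×2 matrix, det(sI - A) = s^2 - (tr A)s + det A.
tr A = 0, det A = -33.
So p(s) = s^2 - 33.
The constant term is -33.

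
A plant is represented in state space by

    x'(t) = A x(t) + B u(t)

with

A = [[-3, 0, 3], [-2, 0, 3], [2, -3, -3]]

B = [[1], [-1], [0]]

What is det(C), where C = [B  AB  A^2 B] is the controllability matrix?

AB = [[-3], [-2], [5]]
A^2B = [[24], [21], [-15]]
Controllability matrix C = [B  AB  A^2B] = [[1, -3, 24], [-1, -2, 21], [0, 5, -15]]
Expanding along the first row, det(C) = 1·((-2)·(-15) - 21·5) - (-3)·((-1)·(-15) - 21·0) + 24·((-1)·5 - (-2)·0) = 1·(-75) - (-3)·15 + 24·(-5) = -150
Since det(C) ≠ 0, rank(C) = 3 and the system is completely controllable.

-150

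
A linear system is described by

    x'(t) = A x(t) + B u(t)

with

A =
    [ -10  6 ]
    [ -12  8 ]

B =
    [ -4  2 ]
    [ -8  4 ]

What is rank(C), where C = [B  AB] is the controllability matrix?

1

AB = [[-8, 4], [-16, 8]]
Controllability matrix C = [B  AB] = [[-4, 2, -8, 4], [-8, 4, -16, 8]]
Every column of C is a scalar multiple of column 1 = [-4, -8] (multipliers 1, -1/2, 2, -1), so the columns span a one-dimensional space.
C ≠ 0, hence rank(C) = 1.
rank(C) = 1 < n = 2, so the pair (A, B) is not completely controllable.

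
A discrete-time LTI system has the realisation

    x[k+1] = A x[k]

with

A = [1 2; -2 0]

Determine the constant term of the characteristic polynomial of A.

For a 2×2 matrix, det(zI - A) = z^2 - (tr A)z + det A.
tr A = 1, det A = 4.
So p(z) = z^2 - z + 4.
The constant term is 4.

4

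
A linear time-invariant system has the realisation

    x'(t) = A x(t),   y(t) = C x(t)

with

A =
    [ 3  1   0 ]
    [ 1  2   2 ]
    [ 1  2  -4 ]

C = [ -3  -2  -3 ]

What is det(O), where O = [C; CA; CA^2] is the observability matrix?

363

CA = [[-14, -13, 8]]
CA^2 = [[-47, -24, -58]]
Observability matrix O = [C; CA; CA^2] = [[-3, -2, -3], [-14, -13, 8], [-47, -24, -58]]
Expanding along the first row, det(O) = (-3)·((-13)·(-58) - 8·(-24)) - (-2)·((-14)·(-58) - 8·(-47)) + (-3)·((-14)·(-24) - (-13)·(-47)) = (-3)·946 - (-2)·1188 + (-3)·(-275) = 363
Since det(O) ≠ 0, rank(O) = 3 and the system is completely observable.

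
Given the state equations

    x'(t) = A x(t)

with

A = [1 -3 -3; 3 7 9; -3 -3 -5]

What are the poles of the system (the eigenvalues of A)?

det(sI - A) = s^3 - (tr A)s^2 + (M11 + M22 + M33)s - det A, where Mii is the 2×2 principal minor of A obtained by deleting row i and column i.
tr A = 1 + 7 + (-5) = 3; M11 = 7·(-5) - 9·(-3) = -35 - (-27) = -8; M22 = 1·(-5) - (-3)·(-3) = -5 - 9 = -14; M33 = 1·7 - (-3)·3 = 7 - (-9) = 16; sum of minors = -6.
det A = 1·(7·(-5) - 9·(-3)) - (-3)·(3·(-5) - 9·(-3)) + (-3)·(3·(-3) - 7·(-3)) = 1·(-8) - (-3)·12 + (-3)·12 = -8.
So p(s) = det(sI - A) = s^3 - 3s^2 - 6s + 8.
Rational-root test: any integer root divides 8. Testing small divisors, s = 1 works: p(1) = 1 + (-3) + (-6) + 8 = 0, so (s - 1) is a factor.
Dividing, p(s) = (s - 1)(s^2 - 2s - 8).
Factor s^2 - 2s - 8: two numbers with sum 2 and product -8 are 4 and -2, so s^2 - 2s - 8 = (s - 4)(s + 2).
Hence p(s) = (s - 4) (s - 1) (s + 2), with roots -2, 1, 4.
At least one eigenvalue has non-negative real part, so the system is not asymptotically stable.

-2, 1, 4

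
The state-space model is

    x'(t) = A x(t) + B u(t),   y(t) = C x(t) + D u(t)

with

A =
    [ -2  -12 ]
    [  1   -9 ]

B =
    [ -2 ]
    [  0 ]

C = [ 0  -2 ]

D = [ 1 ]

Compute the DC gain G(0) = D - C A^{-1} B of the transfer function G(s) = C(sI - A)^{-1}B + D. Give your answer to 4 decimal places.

G(0) = C(-A)^{-1}B + D = -C A^{-1} B + D.
det A = 30, so A^{-1} = (1/30)·adj(A) = [[-3/10, 2/5], [-1/30, -1/15]]
A^{-1} B = [3/5, 1/15]^T
C A^{-1} B = -2/15
G(0) = D - C A^{-1} B = 1 - (-2/15) = 17/15 ≈ 1.1333

1.1333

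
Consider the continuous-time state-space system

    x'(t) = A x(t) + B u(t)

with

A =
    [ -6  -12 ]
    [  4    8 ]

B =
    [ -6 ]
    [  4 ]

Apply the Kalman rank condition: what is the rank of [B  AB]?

1

AB = [[-12], [8]]
Controllability matrix C = [B  AB] = [[-6, -12], [4, 8]]
Every column of C is a scalar multiple of column 1 = [-6, 4] (multipliers 1, 2), so the columns span a one-dimensional space.
C ≠ 0, hence rank(C) = 1.
rank(C) = 1 < n = 2, so the pair (A, B) is not completely controllable.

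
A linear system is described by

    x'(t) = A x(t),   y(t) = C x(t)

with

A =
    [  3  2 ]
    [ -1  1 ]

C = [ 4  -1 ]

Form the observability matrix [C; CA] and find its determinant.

41

CA = [[13, 7]]
Observability matrix O = [C; CA] = [[4, -1], [13, 7]]
det(O) = 4·7 - (-1)·13 = 28 - (-13) = 41
Since det(O) ≠ 0, rank(O) = 2 and the system is completely observable.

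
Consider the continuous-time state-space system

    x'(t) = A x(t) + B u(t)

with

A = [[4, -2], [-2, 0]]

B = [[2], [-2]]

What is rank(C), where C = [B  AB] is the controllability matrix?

AB = [[12], [-4]]
Controllability matrix C = [B  AB] = [[2, 12], [-2, -4]]
det(C) = 2·(-4) - 12·(-2) = -8 - (-24) = 16 ≠ 0, so rank(C) = 2.
rank(C) = 2 = n, so the pair (A, B) is completely controllable.

2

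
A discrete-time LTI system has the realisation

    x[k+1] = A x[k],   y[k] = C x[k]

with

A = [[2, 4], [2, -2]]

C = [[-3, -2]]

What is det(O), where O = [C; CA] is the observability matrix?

CA = [[-10, -8]]
Observability matrix O = [C; CA] = [[-3, -2], [-10, -8]]
det(O) = (-3)·(-8) - (-2)·(-10) = 24 - 20 = 4
Since det(O) ≠ 0, rank(O) = 2 and the system is completely observable.

4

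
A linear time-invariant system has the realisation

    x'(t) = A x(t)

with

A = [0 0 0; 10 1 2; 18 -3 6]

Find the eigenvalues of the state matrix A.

0, 3, 4

det(sI - A) = s^3 - (tr A)s^2 + (M11 + M22 + M33)s - det A, where Mii is the 2×2 principal minor of A obtained by deleting row i and column i.
tr A = 0 + 1 + 6 = 7; M11 = 1·6 - 2·(-3) = 6 - (-6) = 12; M22 = 0·6 - 0·18 = 0 - 0 = 0; M33 = 0·1 - 0·10 = 0 - 0 = 0; sum of minors = 12.
det A = 0·(1·6 - 2·(-3)) - 0·(10·6 - 2·18) + 0·(10·(-3) - 1·18) = 0·12 - 0·24 + 0·(-48) = 0.
So p(s) = det(sI - A) = s^3 - 7s^2 + 12s.
The constant term is 0, so p(s) = s(s^2 - 7s + 12).
Factor s^2 - 7s + 12: two numbers with sum 7 and product 12 are 4 and 3, so s^2 - 7s + 12 = (s - 4)(s - 3).
Hence p(s) = s (s - 4) (s - 3), with roots 0, 3, 4.
At least one eigenvalue has non-negative real part, so the system is not asymptotically stable.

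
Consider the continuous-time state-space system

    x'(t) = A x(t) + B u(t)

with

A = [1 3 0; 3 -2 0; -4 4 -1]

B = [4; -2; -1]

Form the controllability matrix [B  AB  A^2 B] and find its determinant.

AB = [[-2], [16], [-23]]
A^2B = [[46], [-38], [95]]
Controllability matrix C = [B  AB  A^2B] = [[4, -2, 46], [-2, 16, -38], [-1, -23, 95]]
Expanding along the first row, det(C) = 4·(16·95 - (-38)·(-23)) - (-2)·((-2)·95 - (-38)·(-1)) + 46·((-2)·(-23) - 16·(-1)) = 4·646 - (-2)·(-228) + 46·62 = 4980
Since det(C) ≠ 0, rank(C) = 3 and the system is completely controllable.

4980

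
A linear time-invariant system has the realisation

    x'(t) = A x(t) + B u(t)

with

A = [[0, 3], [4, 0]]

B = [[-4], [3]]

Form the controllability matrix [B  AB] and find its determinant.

37

AB = [[9], [-16]]
Controllability matrix C = [B  AB] = [[-4, 9], [3, -16]]
det(C) = (-4)·(-16) - 9·3 = 64 - 27 = 37
Since det(C) ≠ 0, rank(C) = 2 and the system is completely controllable.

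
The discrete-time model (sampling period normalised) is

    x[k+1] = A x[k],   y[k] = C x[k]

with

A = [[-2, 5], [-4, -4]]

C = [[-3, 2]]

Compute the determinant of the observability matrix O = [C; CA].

73

CA = [[-2, -23]]
Observability matrix O = [C; CA] = [[-3, 2], [-2, -23]]
det(O) = (-3)·(-23) - 2·(-2) = 69 - (-4) = 73
Since det(O) ≠ 0, rank(O) = 2 and the system is completely observable.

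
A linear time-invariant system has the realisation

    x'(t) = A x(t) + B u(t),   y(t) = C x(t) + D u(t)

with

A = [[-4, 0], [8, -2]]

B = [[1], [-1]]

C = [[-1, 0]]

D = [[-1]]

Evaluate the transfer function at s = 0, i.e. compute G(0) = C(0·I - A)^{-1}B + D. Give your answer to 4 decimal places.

G(0) = C(-A)^{-1}B + D = -C A^{-1} B + D.
det A = 8, so A^{-1} = (1/8)·adj(A) = [[-1/4, 0], [-1, -1/2]]
A^{-1} B = [-1/4, -1/2]^T
C A^{-1} B = 1/4
G(0) = D - C A^{-1} B = -1 - (1/4) = -5/4 ≈ -1.2500

-1.2500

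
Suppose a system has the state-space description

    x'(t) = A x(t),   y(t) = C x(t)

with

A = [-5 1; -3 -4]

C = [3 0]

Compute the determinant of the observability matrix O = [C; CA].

CA = [[-15, 3]]
Observability matrix O = [C; CA] = [[3, 0], [-15, 3]]
det(O) = 3·3 - 0·(-15) = 9 - 0 = 9
Since det(O) ≠ 0, rank(O) = 2 and the system is completely observable.

9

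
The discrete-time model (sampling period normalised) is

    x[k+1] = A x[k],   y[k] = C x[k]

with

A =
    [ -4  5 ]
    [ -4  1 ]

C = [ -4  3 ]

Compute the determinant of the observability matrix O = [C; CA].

56

CA = [[4, -17]]
Observability matrix O = [C; CA] = [[-4, 3], [4, -17]]
det(O) = (-4)·(-17) - 3·4 = 68 - 12 = 56
Since det(O) ≠ 0, rank(O) = 2 and the system is completely observable.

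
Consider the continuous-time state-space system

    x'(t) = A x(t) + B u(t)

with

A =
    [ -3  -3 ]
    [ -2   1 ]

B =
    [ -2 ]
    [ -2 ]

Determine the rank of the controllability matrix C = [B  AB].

2

AB = [[12], [2]]
Controllability matrix C = [B  AB] = [[-2, 12], [-2, 2]]
det(C) = (-2)·2 - 12·(-2) = -4 - (-24) = 20 ≠ 0, so rank(C) = 2.
rank(C) = 2 = n, so the pair (A, B) is completely controllable.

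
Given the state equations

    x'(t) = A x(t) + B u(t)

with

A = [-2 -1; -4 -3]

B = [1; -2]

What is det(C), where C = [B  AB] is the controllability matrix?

2

AB = [[0], [2]]
Controllability matrix C = [B  AB] = [[1, 0], [-2, 2]]
det(C) = 1·2 - 0·(-2) = 2 - 0 = 2
Since det(C) ≠ 0, rank(C) = 2 and the system is completely controllable.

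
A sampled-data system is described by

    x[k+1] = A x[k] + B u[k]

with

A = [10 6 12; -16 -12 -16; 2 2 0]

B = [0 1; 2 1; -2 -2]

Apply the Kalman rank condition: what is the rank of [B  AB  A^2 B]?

AB = [[-12, -8], [8, 4], [4, 4]]
A^2B = [[-24, -8], [32, 16], [-8, -8]]
Controllability matrix C = [B  AB  A^2B] = [[0, 1, -12, -8, -24, -8], [2, 1, 8, 4, 32, 16], [-2, -2, 4, 4, -8, -8]]
The rows r1, r2, r3 of C are linearly dependent: r1 + r2 + r3 = 0 (check each entry), so rank(C) ≤ 2.
The 2×2 minor from rows 1, 2, columns 1, 2 is 0·1 - 1·2 = 0 - 2 = -2 ≠ 0, so rank(C) = 2.
rank(C) = 2 < n = 3, so the pair (A, B) is not completely controllable.

2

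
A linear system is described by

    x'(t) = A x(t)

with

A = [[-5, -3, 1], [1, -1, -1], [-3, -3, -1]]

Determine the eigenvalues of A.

det(sI - A) = s^3 - (tr A)s^2 + (M11 + M22 + M33)s - det A, where Mii is the 2×2 principal minor of A obtained by deleting row i and column i.
tr A = (-5) + (-1) + (-1) = -7; M11 = (-1)·(-1) - (-1)·(-3) = 1 - 3 = -2; M22 = (-5)·(-1) - 1·(-3) = 5 - (-3) = 8; M33 = (-5)·(-1) - (-3)·1 = 5 - (-3) = 8; sum of minors = 14.
det A = (-5)·((-1)·(-1) - (-1)·(-3)) - (-3)·(1·(-1) - (-1)·(-3)) + 1·(1·(-3) - (-1)·(-3)) = (-5)·(-2) - (-3)·(-4) + 1·(-6) = -8.
So p(s) = det(sI - A) = s^3 + 7s^2 + 14s + 8.
Rational-root test: any integer root divides 8. Testing small divisors, s = -1 works: p(-1) = -1 + 7 + (-14) + 8 = 0, so (s + 1) is a factor.
Dividing, p(s) = (s + 1)(s^2 + 6s + 8).
Factor s^2 + 6s + 8: two numbers with sum -6 and product 8 are -2 and -4, so s^2 + 6s + 8 = (s + 2)(s + 4).
Hence p(s) = (s + 1) (s + 2) (s + 4), with roots -4, -2, -1.
All eigenvalues have negative real part, so the system is asymptotically stable.

-4, -2, -1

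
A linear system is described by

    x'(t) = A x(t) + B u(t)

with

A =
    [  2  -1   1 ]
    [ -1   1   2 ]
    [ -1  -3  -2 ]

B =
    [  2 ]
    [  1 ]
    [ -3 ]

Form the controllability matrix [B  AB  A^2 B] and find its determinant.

AB = [[0], [-7], [1]]
A^2B = [[8], [-5], [19]]
Controllability matrix C = [B  AB  A^2B] = [[2, 0, 8], [1, -7, -5], [-3, 1, 19]]
Expanding along the first row, det(C) = 2·((-7)·19 - (-5)·1) - 0·(1·19 - (-5)·(-3)) + 8·(1·1 - (-7)·(-3)) = 2·(-128) - 0·4 + 8·(-20) = -416
Since det(C) ≠ 0, rank(C) = 3 and the system is completely controllable.

-416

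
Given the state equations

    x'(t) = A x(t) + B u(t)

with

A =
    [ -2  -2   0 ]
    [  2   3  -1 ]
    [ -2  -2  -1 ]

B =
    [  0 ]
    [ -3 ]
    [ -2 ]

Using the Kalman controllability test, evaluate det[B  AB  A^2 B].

AB = [[6], [-7], [8]]
A^2B = [[2], [-17], [-6]]
Controllability matrix C = [B  AB  A^2B] = [[0, 6, 2], [-3, -7, -17], [-2, 8, -6]]
Expanding along the first row, det(C) = 0·((-7)·(-6) - (-17)·8) - 6·((-3)·(-6) - (-17)·(-2)) + 2·((-3)·8 - (-7)·(-2)) = 0·178 - 6·(-16) + 2·(-38) = 20
Since det(C) ≠ 0, rank(C) = 3 and the system is completely controllable.

20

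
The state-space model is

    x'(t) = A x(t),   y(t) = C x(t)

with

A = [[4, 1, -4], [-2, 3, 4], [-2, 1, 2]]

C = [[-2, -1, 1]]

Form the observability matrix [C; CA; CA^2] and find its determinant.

16

CA = [[-8, -4, 6]]
CA^2 = [[-36, -14, 28]]
Observability matrix O = [C; CA; CA^2] = [[-2, -1, 1], [-8, -4, 6], [-36, -14, 28]]
Expanding along the first row, det(O) = (-2)·((-4)·28 - 6·(-14)) - (-1)·((-8)·28 - 6·(-36)) + 1·((-8)·(-14) - (-4)·(-36)) = (-2)·(-28) - (-1)·(-8) + 1·(-32) = 16
Since det(O) ≠ 0, rank(O) = 3 and the system is completely observable.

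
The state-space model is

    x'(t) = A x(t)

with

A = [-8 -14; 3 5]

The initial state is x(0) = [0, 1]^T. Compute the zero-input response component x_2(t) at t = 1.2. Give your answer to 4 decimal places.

det(sI - A) = s^2 - (tr A)s + det A, with tr A = (-8) + 5 = -3 and det A = (-8)·5 - (-14)·3 = -40 - (-42) = 2.
So p(s) = det(sI - A) = s^2 + 3s + 2.
Factor s^2 + 3s + 2: two numbers with sum -3 and product 2 are -1 and -2, so s^2 + 3s + 2 = (s + 1)(s + 2).
Hence p(s) = (s + 1) (s + 2), with roots -2, -1.
The eigenvalues -2, -1 are distinct and real, so A is diagonalisable and x(t) = e^{At} x(0) = V diag(e^{λ_i t}) V^{-1} x(0), where the columns of V are the eigenvectors.
λ = -2: A - (-2)I = [[-6, -14], [3, 7]]. Row 1 gives (-6)·v1 + (-14)·v2 = 0, so take v_1 = [-7, 3]^T.
λ = -1: A - (-1)I = [[-7, -14], [3, 6]]. Row 1 gives (-7)·v1 + (-14)·v2 = 0, so take v_2 = [-2, 1]^T.
V = [v_1 v_2] = [[-7, -2], [3, 1]] has det V = -1, so V^{-1} = adj(V)/det V = [[-1, -2], [3, 7]].
Modal coordinates z(0) = V^{-1} x(0): (-1)·0 + (-2)·1 = -2; 3·0 + 7·1 = 7; so z(0) = [-2, 7]^T.
x_2(t) = Σ_i (v_i)_2 · z_i(0) · e^{λ_i t} (row 2 of V times the modal terms).
x_2(1.2) = 3·(-2)·e^{-2·1.2} + 1·7·e^{-1·1.2} = (-6)·0.09071795 + 7·0.30119421 = 1.5641.

1.5641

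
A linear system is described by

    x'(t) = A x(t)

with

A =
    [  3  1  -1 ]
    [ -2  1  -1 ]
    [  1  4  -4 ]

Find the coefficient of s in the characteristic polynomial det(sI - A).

-6

Expand det(sI - A) for the 3×3 matrix.
p(s) = s^3 - 6s.
(Check: constant term = det(-A) = (-1)^3 det A = 0; coefficient of s^2 = -tr A = 0.)
The coefficient of s is -6.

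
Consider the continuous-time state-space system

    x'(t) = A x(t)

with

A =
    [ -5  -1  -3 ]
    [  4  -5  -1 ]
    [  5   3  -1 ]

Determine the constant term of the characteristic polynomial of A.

150

Expand det(sI - A) for the 3×3 matrix.
p(s) = s^3 + 11s^2 + 57s + 150.
(Check: constant term = det(-A) = (-1)^3 det A = 150; coefficient of s^2 = -tr A = 11.)
The constant term is 150.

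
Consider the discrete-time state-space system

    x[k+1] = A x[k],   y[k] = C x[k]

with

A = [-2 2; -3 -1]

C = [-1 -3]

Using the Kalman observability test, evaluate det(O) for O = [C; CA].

CA = [[11, 1]]
Observability matrix O = [C; CA] = [[-1, -3], [11, 1]]
det(O) = (-1)·1 - (-3)·11 = -1 - (-33) = 32
Since det(O) ≠ 0, rank(O) = 2 and the system is completely observable.

32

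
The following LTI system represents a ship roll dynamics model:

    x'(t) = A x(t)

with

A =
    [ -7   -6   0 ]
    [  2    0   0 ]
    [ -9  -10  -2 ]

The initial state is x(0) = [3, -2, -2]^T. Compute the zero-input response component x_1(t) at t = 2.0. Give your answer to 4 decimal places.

0.0074

det(sI - A) = s^3 - (tr A)s^2 + (M11 + M22 + M33)s - det A, where Mii is the 2×2 principal minor of A obtained by deleting row i and column i.
tr A = (-7) + 0 + (-2) = -9; M11 = 0·(-2) - 0·(-10) = 0 - 0 = 0; M22 = (-7)·(-2) - 0·(-9) = 14 - 0 = 14; M33 = (-7)·0 - (-6)·2 = 0 - (-12) = 12; sum of minors = 26.
det A = (-7)·(0·(-2) - 0·(-10)) - (-6)·(2·(-2) - 0·(-9)) + 0·(2·(-10) - 0·(-9)) = (-7)·0 - (-6)·(-4) + 0·(-20) = -24.
So p(s) = det(sI - A) = s^3 + 9s^2 + 26s + 24.
Rational-root test: any integer root divides 24. Testing small divisors, s = -2 works: p(-2) = -8 + 36 + (-52) + 24 = 0, so (s + 2) is a factor.
Dividing, p(s) = (s + 2)(s^2 + 7s + 12).
Factor s^2 + 7s + 12: two numbers with sum -7 and product 12 are -3 and -4, so s^2 + 7s + 12 = (s + 3)(s + 4).
Hence p(s) = (s + 2) (s + 3) (s + 4), with roots -4, -3, -2.
The eigenvalues -4, -3, -2 are distinct and real, so A is diagonalisable and x(t) = e^{At} x(0) = V diag(e^{λ_i t}) V^{-1} x(0), where the columns of V are the eigenvectors.
λ = -4: A - (-4)I = [[-3, -6, 0], [2, 4, 0], [-9, -10, 2]]. v must be orthogonal to every row; (row 1) × (row 3) = [-12, 6, -24], so take v_1 = [-2, 1, -4]^T.
λ = -3: A - (-3)I = [[-4, -6, 0], [2, 3, 0], [-9, -10, 1]]. v must be orthogonal to every row; (row 1) × (row 3) = [-6, 4, -14], so take v_2 = [-3, 2, -7]^T.
λ = -2: A - (-2)I = [[-5, -6, 0], [2, 2, 0], [-9, -10, 0]]. v must be orthogonal to every row; (row 1) × (row 2) = [0, 0, 2], so take v_3 = [0, 0, 1]^T.
V = [v_1 v_2 v_3] = [[-2, -3, 0], [1, 2, 0], [-4, -7, 1]] has det V = -1, so V^{-1} = adj(V)/det V = [[-2, -3, 0], [1, 2, 0], [-1, 2, 1]].
Modal coordinates z(0) = V^{-1} x(0): (-2)·3 + (-3)·(-2) + 0·(-2) = 0; 1·3 + 2·(-2) + 0·(-2) = -1; (-1)·3 + 2·(-2) + 1·(-2) = -9; so z(0) = [0, -1, -9]^T.
x_1(t) = Σ_i (v_i)_1 · z_i(0) · e^{λ_i t} (row 1 of V times the modal terms).
x_1(2.0) = (-2)·0·e^{-4·2.0} + (-3)·(-1)·e^{-3·2.0} + 0·(-9)·e^{-2·2.0} = 0·0.000335 + 3·0.002479 + 0·0.018316 = 0.0074.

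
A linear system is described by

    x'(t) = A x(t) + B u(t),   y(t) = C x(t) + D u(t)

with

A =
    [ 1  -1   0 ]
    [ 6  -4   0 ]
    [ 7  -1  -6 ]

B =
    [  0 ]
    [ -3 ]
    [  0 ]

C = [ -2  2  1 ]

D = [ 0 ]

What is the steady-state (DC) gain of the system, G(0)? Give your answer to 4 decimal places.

1.5000

G(0) = C(-A)^{-1}B + D = -C A^{-1} B + D.
det A = -12, so A^{-1} = (1/-12)·adj(A) = [[-2, 1/2, 0], [-3, 1/2, 0], [-11/6, 1/2, -1/6]]
A^{-1} B = [-3/2, -3/2, -3/2]^T
C A^{-1} B = -3/2
G(0) = D - C A^{-1} B = 0 - (-3/2) = 3/2 ≈ 1.5000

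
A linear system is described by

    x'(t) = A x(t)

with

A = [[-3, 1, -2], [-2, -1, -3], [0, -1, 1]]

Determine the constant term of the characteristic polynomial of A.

Expand det(sI - A) for the 3×3 matrix.
p(s) = s^3 + 3s^2 - 2s - 10.
(Check: constant term = det(-A) = (-1)^3 det A = -10; coefficient of s^2 = -tr A = 3.)
The constant term is -10.

-10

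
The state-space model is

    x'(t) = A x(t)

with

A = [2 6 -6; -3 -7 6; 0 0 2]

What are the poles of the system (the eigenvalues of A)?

det(sI - A) = s^3 - (tr A)s^2 + (M11 + M22 + M33)s - det A, where Mii is the 2×2 principal minor of A obtained by deleting row i and column i.
tr A = 2 + (-7) + 2 = -3; M11 = (-7)·2 - 6·0 = -14 - 0 = -14; M22 = 2·2 - (-6)·0 = 4 - 0 = 4; M33 = 2·(-7) - 6·(-3) = -14 - (-18) = 4; sum of minors = -6.
det A = 2·((-7)·2 - 6·0) - 6·((-3)·2 - 6·0) + (-6)·((-3)·0 - (-7)·0) = 2·(-14) - 6·(-6) + (-6)·0 = 8.
So p(s) = det(sI - A) = s^3 + 3s^2 - 6s - 8.
Rational-root test: any integer root divides -8. Testing small divisors, s = -1 works: p(-1) = -1 + 3 + 6 + (-8) = 0, so (s + 1) is a factor.
Dividing, p(s) = (s + 1)(s^2 + 2s - 8).
Factor s^2 + 2s - 8: two numbers with sum -2 and product -8 are 2 and -4, so s^2 + 2s - 8 = (s - 2)(s + 4).
Hence p(s) = (s - 2) (s + 1) (s + 4), with roots -4, -1, 2.
At least one eigenvalue has non-negative real part, so the system is not asymptotically stable.

-4, -1, 2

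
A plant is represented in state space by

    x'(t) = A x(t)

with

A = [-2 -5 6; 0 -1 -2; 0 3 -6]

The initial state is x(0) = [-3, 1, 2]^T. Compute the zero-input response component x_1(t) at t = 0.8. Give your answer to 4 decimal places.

-0.0723

det(sI - A) = s^3 - (tr A)s^2 + (M11 + M22 + M33)s - det A, where Mii is the 2×2 principal minor of A obtained by deleting row i and column i.
tr A = (-2) + (-1) + (-6) = -9; M11 = (-1)·(-6) - (-2)·3 = 6 - (-6) = 12; M22 = (-2)·(-6) - 6·0 = 12 - 0 = 12; M33 = (-2)·(-1) - (-5)·0 = 2 - 0 = 2; sum of minors = 26.
det A = (-2)·((-1)·(-6) - (-2)·3) - (-5)·(0·(-6) - (-2)·0) + 6·(0·3 - (-1)·0) = (-2)·12 - (-5)·0 + 6·0 = -24.
So p(s) = det(sI - A) = s^3 + 9s^2 + 26s + 24.
Rational-root test: any integer root divides 24. Testing small divisors, s = -2 works: p(-2) = -8 + 36 + (-52) + 24 = 0, so (s + 2) is a factor.
Dividing, p(s) = (s + 2)(s^2 + 7s + 12).
Factor s^2 + 7s + 12: two numbers with sum -7 and product 12 are -3 and -4, so s^2 + 7s + 12 = (s + 3)(s + 4).
Hence p(s) = (s + 2) (s + 3) (s + 4), with roots -4, -3, -2.
The eigenvalues -4, -3, -2 are distinct and real, so A is diagonalisable and x(t) = e^{At} x(0) = V diag(e^{λ_i t}) V^{-1} x(0), where the columns of V are the eigenvectors.
λ = -4: A - (-4)I = [[2, -5, 6], [0, 3, -2], [0, 3, -2]]. v must be orthogonal to every row; (row 1) × (row 2) = [-8, 4, 6], so take v_1 = [-4, 2, 3]^T.
λ = -3: A - (-3)I = [[1, -5, 6], [0, 2, -2], [0, 3, -3]]. v must be orthogonal to every row; (row 1) × (row 2) = [-2, 2, 2], so take v_2 = [-1, 1, 1]^T.
λ = -2: A - (-2)I = [[0, -5, 6], [0, 1, -2], [0, 3, -4]]. v must be orthogonal to every row; (row 1) × (row 2) = [4, 0, 0], so take v_3 = [1, 0, 0]^T.
V = [v_1 v_2 v_3] = [[-4, -1, 1], [2, 1, 0], [3, 1, 0]] has det V = -1, so V^{-1} = adj(V)/det V = [[0, -1, 1], [0, 3, -2], [1, -1, 2]].
Modal coordinates z(0) = V^{-1} x(0): 0·(-3) + (-1)·1 + 1·2 = 1; 0·(-3) + 3·1 + (-2)·2 = -1; 1·(-3) + (-1)·1 + 2·2 = 0; so z(0) = [1, -1, 0]^T.
x_1(t) = Σ_i (v_i)_1 · z_i(0) · e^{λ_i t} (row 1 of V times the modal terms).
x_1(0.8) = (-4)·1·e^{-4·0.8} + (-1)·(-1)·e^{-3·0.8} + 1·0·e^{-2·0.8} = (-4)·0.040762 + 1·0.090718 + 0·0.201897 = -0.0723.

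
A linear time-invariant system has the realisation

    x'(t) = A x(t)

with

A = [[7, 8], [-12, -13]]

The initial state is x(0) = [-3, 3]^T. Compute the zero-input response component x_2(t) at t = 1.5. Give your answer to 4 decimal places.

det(sI - A) = s^2 - (tr A)s + det A, with tr A = 7 + (-13) = -6 and det A = 7·(-13) - 8·(-12) = -91 - (-96) = 5.
So p(s) = det(sI - A) = s^2 + 6s + 5.
Factor s^2 + 6s + 5: two numbers with sum -6 and product 5 are -1 and -5, so s^2 + 6s + 5 = (s + 1)(s + 5).
Hence p(s) = (s + 1) (s + 5), with roots -5, -1.
The eigenvalues -5, -1 are distinct and real, so A is diagonalisable and x(t) = e^{At} x(0) = V diag(e^{λ_i t}) V^{-1} x(0), where the columns of V are the eigenvectors.
λ = -5: A - (-5)I = [[12, 8], [-12, -8]]. Row 1 gives 12·v1 + 8·v2 = 0, so take v_1 = [-2, 3]^T.
λ = -1: A - (-1)I = [[8, 8], [-12, -12]]. Row 1 gives 8·v1 + 8·v2 = 0, so take v_2 = [1, -1]^T.
V = [v_1 v_2] = [[-2, 1], [3, -1]] has det V = -1, so V^{-1} = adj(V)/det V = [[1, 1], [3, 2]].
Modal coordinates z(0) = V^{-1} x(0): 1·(-3) + 1·3 = 0; 3·(-3) + 2·3 = -3; so z(0) = [0, -3]^T.
x_2(t) = Σ_i (v_i)_2 · z_i(0) · e^{λ_i t} (row 2 of V times the modal terms).
x_2(1.5) = 3·0·e^{-5·1.5} + (-1)·(-3)·e^{-1·1.5} = 0·0.000553 + 3·0.223130 = 0.6694.

0.6694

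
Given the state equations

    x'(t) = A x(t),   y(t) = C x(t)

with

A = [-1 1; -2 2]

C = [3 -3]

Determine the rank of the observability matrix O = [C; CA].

1

CA = [[3, -3]]
Observability matrix O = [C; CA] = [[3, -3], [3, -3]]
Every row of O is a scalar multiple of row 1 = [3, -3] (multipliers 1, 1), so the rows span a one-dimensional space.
O ≠ 0, hence rank(O) = 1.
rank(O) = 1 < n = 2, so the pair (A, C) is not completely observable.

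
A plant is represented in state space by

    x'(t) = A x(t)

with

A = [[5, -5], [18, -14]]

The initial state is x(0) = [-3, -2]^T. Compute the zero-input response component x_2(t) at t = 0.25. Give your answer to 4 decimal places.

det(sI - A) = s^2 - (tr A)s + det A, with tr A = 5 + (-14) = -9 and det A = 5·(-14) - (-5)·18 = -70 - (-90) = 20.
So p(s) = det(sI - A) = s^2 + 9s + 20.
Factor s^2 + 9s + 20: two numbers with sum -9 and product 20 are -4 and -5, so s^2 + 9s + 20 = (s + 4)(s + 5).
Hence p(s) = (s + 4) (s + 5), with roots -5, -4.
The eigenvalues -5, -4 are distinct and real, so A is diagonalisable and x(t) = e^{At} x(0) = V diag(e^{λ_i t}) V^{-1} x(0), where the columns of V are the eigenvectors.
λ = -5: A - (-5)I = [[10, -5], [18, -9]]. Row 1 gives 10·v1 + (-5)·v2 = 0, so take v_1 = [1, 2]^T.
λ = -4: A - (-4)I = [[9, -5], [18, -10]]. Row 1 gives 9·v1 + (-5)·v2 = 0, so take v_2 = [5, 9]^T.
V = [v_1 v_2] = [[1, 5], [2, 9]] has det V = -1, so V^{-1} = adj(V)/det V = [[-9, 5], [2, -1]].
Modal coordinates z(0) = V^{-1} x(0): (-9)·(-3) + 5·(-2) = 17; 2·(-3) + (-1)·(-2) = -4; so z(0) = [17, -4]^T.
x_2(t) = Σ_i (v_i)_2 · z_i(0) · e^{λ_i t} (row 2 of V times the modal terms).
x_2(0.25) = 2·17·e^{-5·0.25} + 9·(-4)·e^{-4·0.25} = 34·0.286505 + (-36)·0.367879 = -3.5025.

-3.5025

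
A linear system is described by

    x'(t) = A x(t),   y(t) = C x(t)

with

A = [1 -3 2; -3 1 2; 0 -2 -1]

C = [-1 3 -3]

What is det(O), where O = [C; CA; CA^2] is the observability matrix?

CA = [[-10, 12, 7]]
CA^2 = [[-46, 28, -3]]
Observability matrix O = [C; CA; CA^2] = [[-1, 3, -3], [-10, 12, 7], [-46, 28, -3]]
Expanding along the first row, det(O) = (-1)·(12·(-3) - 7·28) - 3·((-10)·(-3) - 7·(-46)) + (-3)·((-10)·28 - 12·(-46)) = (-1)·(-232) - 3·352 + (-3)·272 = -1640
Since det(O) ≠ 0, rank(O) = 3 and the system is completely observable.

-1640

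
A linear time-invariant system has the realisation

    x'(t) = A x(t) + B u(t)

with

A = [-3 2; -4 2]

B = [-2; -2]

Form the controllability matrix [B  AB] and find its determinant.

-4

AB = [[2], [4]]
Controllability matrix C = [B  AB] = [[-2, 2], [-2, 4]]
det(C) = (-2)·4 - 2·(-2) = -8 - (-4) = -4
Since det(C) ≠ 0, rank(C) = 2 and the system is completely controllable.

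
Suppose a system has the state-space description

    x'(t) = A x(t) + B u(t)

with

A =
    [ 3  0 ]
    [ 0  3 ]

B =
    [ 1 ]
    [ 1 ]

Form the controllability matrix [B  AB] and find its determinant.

0

AB = [[3], [3]]
Controllability matrix C = [B  AB] = [[1, 3], [1, 3]]
det(C) = 1·3 - 3·1 = 3 - 3 = 0
Since det(C) = 0, rank(C) < 2 and the system is not completely controllable.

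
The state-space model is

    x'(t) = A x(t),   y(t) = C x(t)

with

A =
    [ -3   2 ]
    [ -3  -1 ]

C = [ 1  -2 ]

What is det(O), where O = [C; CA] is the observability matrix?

10

CA = [[3, 4]]
Observability matrix O = [C; CA] = [[1, -2], [3, 4]]
det(O) = 1·4 - (-2)·3 = 4 - (-6) = 10
Since det(O) ≠ 0, rank(O) = 2 and the system is completely observable.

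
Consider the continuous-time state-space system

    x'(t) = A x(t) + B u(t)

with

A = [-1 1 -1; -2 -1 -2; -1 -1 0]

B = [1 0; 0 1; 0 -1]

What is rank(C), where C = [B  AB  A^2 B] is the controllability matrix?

3

AB = [[-1, 2], [-2, 1], [-1, -1]]
A^2B = [[0, 0], [6, -3], [3, -3]]
Controllability matrix C = [B  AB  A^2B] = [[1, 0, -1, 2, 0, 0], [0, 1, -2, 1, 6, -3], [0, -1, -1, -1, 3, -3]]
Take the 3×3 submatrix of C formed by columns 1, 2, 3: [[1, 0, -1], [0, 1, -2], [0, -1, -1]]. Its determinant is 1·(1·(-1) - (-2)·(-1)) - 0·(0·(-1) - (-2)·0) + (-1)·(0·(-1) - 1·0) = 1·(-3) - 0·0 + (-1)·0 = -3 ≠ 0.
So rank(C) ≥ 3; since C has 3 rows, rank(C) = 3.
rank(C) = 3 = n, so the pair (A, B) is completely controllable.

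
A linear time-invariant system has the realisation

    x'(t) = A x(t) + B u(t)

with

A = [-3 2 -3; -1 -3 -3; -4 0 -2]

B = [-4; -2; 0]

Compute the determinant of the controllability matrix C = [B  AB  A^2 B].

-2304

AB = [[8], [10], [16]]
A^2B = [[-52], [-86], [-64]]
Controllability matrix C = [B  AB  A^2B] = [[-4, 8, -52], [-2, 10, -86], [0, 16, -64]]
Expanding along the first row, det(C) = (-4)·(10·(-64) - (-86)·16) - 8·((-2)·(-64) - (-86)·0) + (-52)·((-2)·16 - 10·0) = (-4)·736 - 8·128 + (-52)·(-32) = -2304
Since det(C) ≠ 0, rank(C) = 3 and the system is completely controllable.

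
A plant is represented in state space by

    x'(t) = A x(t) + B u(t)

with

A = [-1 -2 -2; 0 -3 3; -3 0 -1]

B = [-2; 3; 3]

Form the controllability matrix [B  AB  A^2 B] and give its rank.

3

AB = [[-10], [0], [3]]
A^2B = [[4], [9], [27]]
Controllability matrix C = [B  AB  A^2B] = [[-2, -10, 4], [3, 0, 9], [3, 3, 27]]
det(C) = (-2)·(0·27 - 9·3) - (-10)·(3·27 - 9·3) + 4·(3·3 - 0·3) = (-2)·(-27) - (-10)·54 + 4·9 = 630 ≠ 0, so rank(C) = 3.
rank(C) = 3 = n, so the pair (A, B) is completely controllable.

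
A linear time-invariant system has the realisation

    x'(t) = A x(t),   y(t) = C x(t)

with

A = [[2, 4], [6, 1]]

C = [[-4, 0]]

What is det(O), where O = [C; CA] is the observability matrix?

CA = [[-8, -16]]
Observability matrix O = [C; CA] = [[-4, 0], [-8, -16]]
det(O) = (-4)·(-16) - 0·(-8) = 64 - 0 = 64
Since det(O) ≠ 0, rank(O) = 2 and the system is completely observable.

64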